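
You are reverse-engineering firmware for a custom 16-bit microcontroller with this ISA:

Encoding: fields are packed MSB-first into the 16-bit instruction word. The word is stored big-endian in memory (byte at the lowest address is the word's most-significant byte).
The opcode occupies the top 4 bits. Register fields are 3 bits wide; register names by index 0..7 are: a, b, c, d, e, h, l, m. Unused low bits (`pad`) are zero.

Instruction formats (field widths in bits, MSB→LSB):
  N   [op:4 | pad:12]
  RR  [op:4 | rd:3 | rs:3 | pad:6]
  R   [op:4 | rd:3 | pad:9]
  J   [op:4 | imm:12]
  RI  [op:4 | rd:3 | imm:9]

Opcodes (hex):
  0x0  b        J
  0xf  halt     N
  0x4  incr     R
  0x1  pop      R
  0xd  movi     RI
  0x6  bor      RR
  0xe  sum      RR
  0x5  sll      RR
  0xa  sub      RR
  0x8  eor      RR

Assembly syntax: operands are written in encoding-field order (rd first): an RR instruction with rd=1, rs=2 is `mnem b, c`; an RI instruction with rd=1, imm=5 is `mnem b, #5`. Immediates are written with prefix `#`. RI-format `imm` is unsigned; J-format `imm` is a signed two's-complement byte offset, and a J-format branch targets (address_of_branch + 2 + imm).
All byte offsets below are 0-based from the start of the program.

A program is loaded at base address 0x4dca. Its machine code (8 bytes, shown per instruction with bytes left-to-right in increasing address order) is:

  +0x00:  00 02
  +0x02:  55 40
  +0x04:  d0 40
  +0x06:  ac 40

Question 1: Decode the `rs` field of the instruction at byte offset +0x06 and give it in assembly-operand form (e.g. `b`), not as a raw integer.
+0x06: ac 40 ⇒ word 0xac40 (big)
  op=0xac40>>12=0xa ⇒ sub (RR)
  rd@[11:9]=0x6 ⇒ l
  rs@[8:6]=0x1 ⇒ b

b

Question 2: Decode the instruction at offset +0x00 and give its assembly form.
@+00  big-endian(00 02) = 0x0002
  op=0x0002>>12=0x0 ⇒ b (J)
  imm: (w>>0)&0xfff=0x2 → #2

b #2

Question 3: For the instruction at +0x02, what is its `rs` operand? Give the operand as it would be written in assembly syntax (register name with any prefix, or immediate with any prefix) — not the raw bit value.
h

@+02  big-endian(55 40) = 0x5540
  op=0x5540>>12=0x5 ⇒ sll (RR)
  [11:9] rd=2 = c
  [8:6] rs=5 = h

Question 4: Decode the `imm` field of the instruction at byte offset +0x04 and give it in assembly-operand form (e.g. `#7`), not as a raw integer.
#64

+0x04: d0 40 ⇒ word 0xd040 (big)
  top 4b → 0xd → movi [RI]
  rd: (w>>9)&0x7=0x0 → a
  imm: (w>>0)&0x1ff=0x40 → #64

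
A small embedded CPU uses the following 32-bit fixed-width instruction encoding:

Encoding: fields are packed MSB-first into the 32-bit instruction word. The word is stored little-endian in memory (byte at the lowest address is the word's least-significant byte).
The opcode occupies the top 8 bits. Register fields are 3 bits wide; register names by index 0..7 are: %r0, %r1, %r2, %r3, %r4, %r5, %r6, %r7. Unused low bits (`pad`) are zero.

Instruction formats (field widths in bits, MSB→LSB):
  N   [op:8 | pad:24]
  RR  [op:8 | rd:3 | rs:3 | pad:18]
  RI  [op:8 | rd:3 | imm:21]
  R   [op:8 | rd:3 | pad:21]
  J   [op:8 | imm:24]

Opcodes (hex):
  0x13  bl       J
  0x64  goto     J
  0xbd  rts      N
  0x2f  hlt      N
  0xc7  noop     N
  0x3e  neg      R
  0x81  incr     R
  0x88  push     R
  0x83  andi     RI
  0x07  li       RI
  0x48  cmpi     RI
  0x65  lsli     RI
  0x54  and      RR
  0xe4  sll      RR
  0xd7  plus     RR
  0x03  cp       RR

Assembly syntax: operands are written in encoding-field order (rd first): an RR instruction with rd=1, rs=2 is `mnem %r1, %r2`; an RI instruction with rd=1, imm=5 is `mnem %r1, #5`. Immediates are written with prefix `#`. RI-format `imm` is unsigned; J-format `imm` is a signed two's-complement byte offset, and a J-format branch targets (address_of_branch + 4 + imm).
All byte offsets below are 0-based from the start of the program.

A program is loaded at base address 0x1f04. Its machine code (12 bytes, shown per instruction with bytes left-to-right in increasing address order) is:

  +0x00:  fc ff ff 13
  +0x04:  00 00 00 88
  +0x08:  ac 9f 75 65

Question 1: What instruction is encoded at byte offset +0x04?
@+04  little-endian(00 00 00 88) = 0x88000000
  opcode bits[31:24]=0x88: push/R
  [23:21] rd=0 = %r0

push %r0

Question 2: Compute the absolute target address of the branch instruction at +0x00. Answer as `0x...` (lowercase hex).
0x1f04

+0x00: fc ff ff 13 ⇒ word 0x13fffffc (little)
  opcode bits[31:24]=0x13: bl/J
  imm@[23:0]=0xfffffc (s24→-4) ⇒ #-4
  target = base 0x1f04 + off 0x00 + 4 + imm -4 = 0x1f04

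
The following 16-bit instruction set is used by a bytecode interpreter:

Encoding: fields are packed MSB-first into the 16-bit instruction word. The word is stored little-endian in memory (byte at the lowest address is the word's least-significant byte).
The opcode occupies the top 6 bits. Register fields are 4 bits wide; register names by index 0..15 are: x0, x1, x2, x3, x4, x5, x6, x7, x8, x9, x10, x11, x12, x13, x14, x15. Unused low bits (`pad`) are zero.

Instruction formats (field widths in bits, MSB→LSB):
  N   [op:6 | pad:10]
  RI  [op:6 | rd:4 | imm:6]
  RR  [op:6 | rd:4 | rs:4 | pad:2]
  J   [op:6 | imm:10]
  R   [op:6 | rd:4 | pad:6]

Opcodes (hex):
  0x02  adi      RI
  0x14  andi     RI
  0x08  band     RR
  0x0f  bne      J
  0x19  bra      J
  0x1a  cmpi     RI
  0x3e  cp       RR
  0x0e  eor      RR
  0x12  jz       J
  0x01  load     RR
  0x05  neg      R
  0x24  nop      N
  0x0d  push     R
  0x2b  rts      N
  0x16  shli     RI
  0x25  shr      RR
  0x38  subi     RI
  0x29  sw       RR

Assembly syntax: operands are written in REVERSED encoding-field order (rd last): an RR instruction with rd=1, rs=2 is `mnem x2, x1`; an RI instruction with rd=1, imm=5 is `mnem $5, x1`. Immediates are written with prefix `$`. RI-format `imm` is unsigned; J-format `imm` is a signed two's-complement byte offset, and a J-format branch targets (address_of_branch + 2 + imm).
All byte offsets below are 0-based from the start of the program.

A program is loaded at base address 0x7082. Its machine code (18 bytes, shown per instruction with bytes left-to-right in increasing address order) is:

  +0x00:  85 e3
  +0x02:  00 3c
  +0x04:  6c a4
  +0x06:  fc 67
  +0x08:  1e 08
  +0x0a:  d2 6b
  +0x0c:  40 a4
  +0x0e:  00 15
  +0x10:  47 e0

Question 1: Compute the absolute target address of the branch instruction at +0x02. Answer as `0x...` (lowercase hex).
off 0x02: read 00 3c as little → 0x3c00
  top 6b → 0xf → bne [J]
  imm@[9:0]=0x0 ⇒ $0
  target = base 0x7082 + off 0x02 + 2 + imm 0 = 0x7086

0x7086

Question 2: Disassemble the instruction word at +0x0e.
neg x4

+0x0e: 00 15 ⇒ word 0x1500 (little)
  opcode bits[15:10]=0x5: neg/R
  rd@[9:6]=0x4 ⇒ x4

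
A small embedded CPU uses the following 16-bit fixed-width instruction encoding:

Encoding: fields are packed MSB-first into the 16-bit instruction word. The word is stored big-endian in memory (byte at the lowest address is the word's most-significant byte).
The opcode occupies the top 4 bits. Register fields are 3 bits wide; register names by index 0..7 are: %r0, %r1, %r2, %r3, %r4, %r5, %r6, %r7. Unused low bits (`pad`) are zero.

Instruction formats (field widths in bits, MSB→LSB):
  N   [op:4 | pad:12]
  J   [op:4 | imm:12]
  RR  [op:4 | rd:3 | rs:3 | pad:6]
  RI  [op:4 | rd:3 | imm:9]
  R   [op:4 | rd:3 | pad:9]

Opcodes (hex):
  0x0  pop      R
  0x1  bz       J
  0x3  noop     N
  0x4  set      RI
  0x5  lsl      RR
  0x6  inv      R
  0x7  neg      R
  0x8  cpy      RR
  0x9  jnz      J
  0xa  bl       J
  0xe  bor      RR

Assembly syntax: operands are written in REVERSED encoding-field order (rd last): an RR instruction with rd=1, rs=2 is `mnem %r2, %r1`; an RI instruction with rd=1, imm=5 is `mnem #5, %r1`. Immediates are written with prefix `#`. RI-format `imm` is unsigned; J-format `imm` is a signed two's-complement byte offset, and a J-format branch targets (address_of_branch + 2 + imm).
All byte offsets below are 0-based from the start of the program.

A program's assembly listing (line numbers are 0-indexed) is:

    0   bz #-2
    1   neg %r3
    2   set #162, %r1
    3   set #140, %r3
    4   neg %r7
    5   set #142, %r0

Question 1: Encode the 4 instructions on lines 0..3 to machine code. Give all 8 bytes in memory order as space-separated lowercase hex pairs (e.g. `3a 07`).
0. bz fields op=0x1:4|imm=-2:12 → word 1ffeh → 1f fe
1. neg fields op=0x7:4|rd=3:3|pad=0:9 → word 7600h → 76 00
2. set fields op=0x4:4|rd=1:3|imm=162:9 → word 42a2h → 42 a2
3. set fields op=0x4:4|rd=3:3|imm=140:9 → word 468ch → 46 8c

1f fe 76 00 42 a2 46 8c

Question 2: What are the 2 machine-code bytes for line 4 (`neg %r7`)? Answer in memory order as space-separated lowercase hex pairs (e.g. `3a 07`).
7e 00

L4: neg op=0x7:4|rd=7:3|pad=0:9 ⇒ 0x7e00 ⇒ big 7e 00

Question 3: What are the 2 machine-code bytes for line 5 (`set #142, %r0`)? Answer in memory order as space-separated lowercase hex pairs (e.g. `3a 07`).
40 8e

L5: set op=0x4:4|rd=0:3|imm=142:9 ⇒ 0x408e ⇒ big 40 8e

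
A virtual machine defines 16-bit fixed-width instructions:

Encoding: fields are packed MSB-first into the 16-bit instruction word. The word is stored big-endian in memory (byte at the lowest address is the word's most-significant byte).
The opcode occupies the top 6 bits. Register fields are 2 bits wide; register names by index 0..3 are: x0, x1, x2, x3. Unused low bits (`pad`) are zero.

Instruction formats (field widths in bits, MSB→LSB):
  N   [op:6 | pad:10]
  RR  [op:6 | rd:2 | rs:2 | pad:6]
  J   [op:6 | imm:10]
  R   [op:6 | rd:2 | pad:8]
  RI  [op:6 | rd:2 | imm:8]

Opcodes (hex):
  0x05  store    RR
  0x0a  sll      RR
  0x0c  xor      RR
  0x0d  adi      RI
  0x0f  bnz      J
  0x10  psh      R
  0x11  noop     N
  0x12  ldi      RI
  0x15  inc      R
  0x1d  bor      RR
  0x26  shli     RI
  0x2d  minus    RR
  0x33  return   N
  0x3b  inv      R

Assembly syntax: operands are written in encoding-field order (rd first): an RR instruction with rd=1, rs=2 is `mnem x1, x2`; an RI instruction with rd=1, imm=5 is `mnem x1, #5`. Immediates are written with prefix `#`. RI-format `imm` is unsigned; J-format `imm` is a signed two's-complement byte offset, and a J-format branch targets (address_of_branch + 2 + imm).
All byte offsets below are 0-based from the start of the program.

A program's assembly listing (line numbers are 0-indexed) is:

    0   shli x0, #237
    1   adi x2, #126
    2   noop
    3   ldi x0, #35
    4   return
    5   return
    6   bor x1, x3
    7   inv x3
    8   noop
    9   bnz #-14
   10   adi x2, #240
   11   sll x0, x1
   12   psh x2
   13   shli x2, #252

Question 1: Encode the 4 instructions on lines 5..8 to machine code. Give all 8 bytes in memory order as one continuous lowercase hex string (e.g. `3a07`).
cc0075c0ef004400

L5: return op=0x33:6|pad=0:10 ⇒ 0xcc00 ⇒ big cc 00
L6: bor op=0x1d:6|rd=1:2|rs=3:2|pad=0:6 ⇒ 0x75c0 ⇒ big 75 c0
L7: inv op=0x3b:6|rd=3:2|pad=0:8 ⇒ 0xef00 ⇒ big ef 00
L8: noop op=0x11:6|pad=0:10 ⇒ 0x4400 ⇒ big 44 00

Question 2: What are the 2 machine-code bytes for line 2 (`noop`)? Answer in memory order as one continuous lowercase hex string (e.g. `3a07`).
4400

line 2 (noop): pack op=0x11:6|pad=0:10 = 0x4400; big→ 44 00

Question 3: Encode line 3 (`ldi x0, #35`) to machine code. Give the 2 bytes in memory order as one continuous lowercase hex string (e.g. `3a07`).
L3: ldi op=0x12:6|rd=0:2|imm=35:8 ⇒ 0x4823 ⇒ big 48 23

4823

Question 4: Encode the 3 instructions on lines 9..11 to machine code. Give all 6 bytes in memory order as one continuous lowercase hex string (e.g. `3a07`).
3ff236f02840

9. bnz fields op=0xf:6|imm=-14:10 → word 3ff2h → 3f f2
10. adi fields op=0xd:6|rd=2:2|imm=240:8 → word 36f0h → 36 f0
11. sll fields op=0xa:6|rd=0:2|rs=1:2|pad=0:6 → word 2840h → 28 40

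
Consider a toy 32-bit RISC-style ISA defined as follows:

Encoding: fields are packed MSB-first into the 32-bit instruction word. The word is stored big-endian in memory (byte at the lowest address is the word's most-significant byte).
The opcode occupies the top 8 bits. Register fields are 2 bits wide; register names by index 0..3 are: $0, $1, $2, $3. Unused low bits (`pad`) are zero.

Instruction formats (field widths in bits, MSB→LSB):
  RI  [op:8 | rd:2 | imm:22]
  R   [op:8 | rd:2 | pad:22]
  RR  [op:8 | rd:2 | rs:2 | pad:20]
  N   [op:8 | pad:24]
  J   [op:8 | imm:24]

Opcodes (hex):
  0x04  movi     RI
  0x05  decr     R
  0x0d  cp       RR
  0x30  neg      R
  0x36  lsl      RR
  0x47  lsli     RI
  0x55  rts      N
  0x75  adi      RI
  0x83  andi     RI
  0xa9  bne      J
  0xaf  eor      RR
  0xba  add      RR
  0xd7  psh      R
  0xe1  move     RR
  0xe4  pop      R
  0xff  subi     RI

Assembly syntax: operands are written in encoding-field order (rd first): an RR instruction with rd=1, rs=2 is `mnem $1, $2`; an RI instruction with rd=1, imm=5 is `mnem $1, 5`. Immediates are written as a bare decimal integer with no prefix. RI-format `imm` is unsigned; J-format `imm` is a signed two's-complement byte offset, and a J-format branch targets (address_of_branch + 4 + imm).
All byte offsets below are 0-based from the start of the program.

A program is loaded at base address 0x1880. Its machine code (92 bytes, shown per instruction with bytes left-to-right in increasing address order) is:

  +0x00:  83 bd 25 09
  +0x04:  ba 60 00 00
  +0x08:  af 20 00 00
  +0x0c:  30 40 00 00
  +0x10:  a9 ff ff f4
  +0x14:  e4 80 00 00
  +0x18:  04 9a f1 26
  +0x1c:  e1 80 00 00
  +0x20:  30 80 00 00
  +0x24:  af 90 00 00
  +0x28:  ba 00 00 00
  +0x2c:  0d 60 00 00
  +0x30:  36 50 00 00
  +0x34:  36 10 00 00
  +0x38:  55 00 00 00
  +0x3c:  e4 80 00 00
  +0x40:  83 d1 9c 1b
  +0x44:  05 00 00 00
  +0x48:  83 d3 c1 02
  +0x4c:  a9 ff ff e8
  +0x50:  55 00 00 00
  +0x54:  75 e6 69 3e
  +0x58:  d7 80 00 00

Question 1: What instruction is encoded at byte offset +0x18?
[18] 04 9a f1 26 → 0x049af126
  top 8b → 0x4 → movi [RI]
  rd@[23:22]=0x2 ⇒ $2
  imm@[21:0]=0x1af126 ⇒ 1765670

movi $2, 1765670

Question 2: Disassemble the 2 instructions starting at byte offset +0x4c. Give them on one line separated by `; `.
[4c] a9 ff ff e8 → 0xa9ffffe8
  opcode bits[31:24]=0xa9: bne/J
  [23:0] imm=16777192 (s24→-24) = -24
[50] 55 00 00 00 → 0x55000000
  opcode bits[31:24]=0x55: rts/N

bne -24; rts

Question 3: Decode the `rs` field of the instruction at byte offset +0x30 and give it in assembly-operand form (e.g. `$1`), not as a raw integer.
$1

@+30  big-endian(36 50 00 00) = 0x36500000
  opcode bits[31:24]=0x36: lsl/RR
  rd: (w>>22)&0x3=0x1 → $1
  rs: (w>>20)&0x3=0x1 → $1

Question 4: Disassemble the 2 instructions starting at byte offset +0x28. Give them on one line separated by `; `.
add $0, $0; cp $1, $2

+0x28: ba 00 00 00 ⇒ word 0xba000000 (big)
  top 8b → 0xba → add [RR]
  rd: (w>>22)&0x3=0x0 → $0
  rs: (w>>20)&0x3=0x0 → $0
+0x2c: 0d 60 00 00 ⇒ word 0x0d600000 (big)
  top 8b → 0xd → cp [RR]
  rd: (w>>22)&0x3=0x1 → $1
  rs: (w>>20)&0x3=0x2 → $2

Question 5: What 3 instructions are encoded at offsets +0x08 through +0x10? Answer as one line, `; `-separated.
+0x08: af 20 00 00 ⇒ word 0xaf200000 (big)
  op=0xaf200000>>24=0xaf ⇒ eor (RR)
  rd: (w>>22)&0x3=0x0 → $0
  rs: (w>>20)&0x3=0x2 → $2
+0x0c: 30 40 00 00 ⇒ word 0x30400000 (big)
  op=0x30400000>>24=0x30 ⇒ neg (R)
  rd: (w>>22)&0x3=0x1 → $1
+0x10: a9 ff ff f4 ⇒ word 0xa9fffff4 (big)
  op=0xa9fffff4>>24=0xa9 ⇒ bne (J)
  imm: (w>>0)&0xffffff=0xfffff4 (s24→-12) → -12

eor $0, $2; neg $1; bne -12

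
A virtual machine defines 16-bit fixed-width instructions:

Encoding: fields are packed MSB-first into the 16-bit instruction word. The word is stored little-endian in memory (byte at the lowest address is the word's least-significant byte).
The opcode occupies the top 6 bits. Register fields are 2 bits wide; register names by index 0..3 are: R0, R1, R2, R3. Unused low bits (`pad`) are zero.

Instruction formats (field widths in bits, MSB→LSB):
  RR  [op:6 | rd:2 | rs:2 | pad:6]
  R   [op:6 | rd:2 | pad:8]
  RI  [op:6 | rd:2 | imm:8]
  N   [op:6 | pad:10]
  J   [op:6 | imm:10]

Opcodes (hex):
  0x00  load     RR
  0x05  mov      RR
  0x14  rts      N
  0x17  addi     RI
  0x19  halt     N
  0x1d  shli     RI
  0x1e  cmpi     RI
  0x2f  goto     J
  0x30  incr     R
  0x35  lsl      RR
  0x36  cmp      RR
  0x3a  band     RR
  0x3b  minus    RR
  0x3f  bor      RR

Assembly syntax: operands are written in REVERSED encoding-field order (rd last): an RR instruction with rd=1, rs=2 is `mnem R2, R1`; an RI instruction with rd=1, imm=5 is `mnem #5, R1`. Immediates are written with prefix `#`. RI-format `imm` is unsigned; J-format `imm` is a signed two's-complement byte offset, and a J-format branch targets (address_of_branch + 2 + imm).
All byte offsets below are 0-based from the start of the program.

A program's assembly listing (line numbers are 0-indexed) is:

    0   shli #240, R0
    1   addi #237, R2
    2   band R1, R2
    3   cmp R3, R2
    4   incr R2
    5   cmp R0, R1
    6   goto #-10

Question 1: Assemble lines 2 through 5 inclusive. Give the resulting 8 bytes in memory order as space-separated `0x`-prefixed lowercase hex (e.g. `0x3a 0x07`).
2. band fields op=0x3a:6|rd=2:2|rs=1:2|pad=0:6 → word ea40h → 40 ea
3. cmp fields op=0x36:6|rd=2:2|rs=3:2|pad=0:6 → word dac0h → c0 da
4. incr fields op=0x30:6|rd=2:2|pad=0:8 → word c200h → 00 c2
5. cmp fields op=0x36:6|rd=1:2|rs=0:2|pad=0:6 → word d900h → 00 d9

0x40 0xea 0xc0 0xda 0x00 0xc2 0x00 0xd9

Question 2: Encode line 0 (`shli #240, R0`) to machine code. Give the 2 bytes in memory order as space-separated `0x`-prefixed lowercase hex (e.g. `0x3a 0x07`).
0. shli fields op=0x1d:6|rd=0:2|imm=240:8 → word 74f0h → f0 74

0xf0 0x74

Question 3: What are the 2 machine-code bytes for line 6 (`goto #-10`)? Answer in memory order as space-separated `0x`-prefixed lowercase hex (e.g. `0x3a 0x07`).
0xf6 0xbf

line 6 (goto): pack op=0x2f:6|imm=-10:10 = 0xbff6; little→ f6 bf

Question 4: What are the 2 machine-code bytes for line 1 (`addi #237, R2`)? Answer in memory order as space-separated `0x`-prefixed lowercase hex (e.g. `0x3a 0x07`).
line 1 (addi): pack op=0x17:6|rd=2:2|imm=237:8 = 0x5eed; little→ ed 5e

0xed 0x5e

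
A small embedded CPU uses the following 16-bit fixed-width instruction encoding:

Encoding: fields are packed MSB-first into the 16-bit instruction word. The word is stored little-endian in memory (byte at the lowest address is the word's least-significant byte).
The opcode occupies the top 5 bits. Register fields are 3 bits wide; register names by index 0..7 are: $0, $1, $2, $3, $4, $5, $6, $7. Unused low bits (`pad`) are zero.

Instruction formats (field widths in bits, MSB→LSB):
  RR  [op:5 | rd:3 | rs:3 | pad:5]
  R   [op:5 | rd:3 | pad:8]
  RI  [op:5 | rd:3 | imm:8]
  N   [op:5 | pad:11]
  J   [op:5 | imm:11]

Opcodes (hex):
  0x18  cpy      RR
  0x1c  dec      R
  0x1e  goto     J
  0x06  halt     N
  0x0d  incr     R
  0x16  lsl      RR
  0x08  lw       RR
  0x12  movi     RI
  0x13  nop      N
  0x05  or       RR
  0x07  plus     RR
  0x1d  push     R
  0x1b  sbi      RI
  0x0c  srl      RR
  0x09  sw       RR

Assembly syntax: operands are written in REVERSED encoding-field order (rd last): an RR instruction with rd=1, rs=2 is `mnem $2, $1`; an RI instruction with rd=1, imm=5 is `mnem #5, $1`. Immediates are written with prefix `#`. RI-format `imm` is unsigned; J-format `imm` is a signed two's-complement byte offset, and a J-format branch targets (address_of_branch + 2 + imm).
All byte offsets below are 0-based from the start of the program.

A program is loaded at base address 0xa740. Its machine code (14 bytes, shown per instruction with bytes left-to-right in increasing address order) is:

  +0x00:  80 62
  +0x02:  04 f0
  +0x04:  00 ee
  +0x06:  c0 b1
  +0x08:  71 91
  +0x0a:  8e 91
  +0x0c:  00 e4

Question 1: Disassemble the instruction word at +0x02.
goto #4

+0x02: 04 f0 ⇒ word 0xf004 (little)
  opcode bits[15:11]=0x1e: goto/J
  [10:0] imm=4 = #4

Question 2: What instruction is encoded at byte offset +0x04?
push $6

[04] 00 ee → 0xee00
  opcode bits[15:11]=0x1d: push/R
  rd: (w>>8)&0x7=0x6 → $6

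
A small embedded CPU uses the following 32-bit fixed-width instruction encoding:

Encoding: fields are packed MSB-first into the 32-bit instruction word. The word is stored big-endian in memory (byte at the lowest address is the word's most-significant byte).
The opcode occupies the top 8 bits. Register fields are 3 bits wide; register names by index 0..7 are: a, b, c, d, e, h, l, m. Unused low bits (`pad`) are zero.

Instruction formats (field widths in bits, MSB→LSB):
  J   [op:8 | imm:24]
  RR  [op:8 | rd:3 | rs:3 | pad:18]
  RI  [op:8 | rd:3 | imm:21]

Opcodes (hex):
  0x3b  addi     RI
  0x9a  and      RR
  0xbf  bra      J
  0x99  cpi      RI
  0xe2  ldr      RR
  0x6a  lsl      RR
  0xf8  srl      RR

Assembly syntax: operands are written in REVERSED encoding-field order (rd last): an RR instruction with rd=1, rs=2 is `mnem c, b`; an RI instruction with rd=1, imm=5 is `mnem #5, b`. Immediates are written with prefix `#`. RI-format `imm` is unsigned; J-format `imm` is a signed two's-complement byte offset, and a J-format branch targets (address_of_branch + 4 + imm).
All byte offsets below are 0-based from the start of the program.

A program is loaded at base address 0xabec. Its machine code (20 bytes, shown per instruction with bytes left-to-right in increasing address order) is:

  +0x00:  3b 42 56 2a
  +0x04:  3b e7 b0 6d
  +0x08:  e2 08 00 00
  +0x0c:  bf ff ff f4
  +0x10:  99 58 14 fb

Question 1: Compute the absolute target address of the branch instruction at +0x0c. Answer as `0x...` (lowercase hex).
@+0c  big-endian(bf ff ff f4) = 0xbffffff4
  top 8b → 0xbf → bra [J]
  [23:0] imm=16777204 (s24→-12) = #-12
  target = base 0xabec + off 0x0c + 4 + imm -12 = 0xabf0

0xabf0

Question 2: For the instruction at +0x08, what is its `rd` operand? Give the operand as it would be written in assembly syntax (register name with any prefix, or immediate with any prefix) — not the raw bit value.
a

@+08  big-endian(e2 08 00 00) = 0xe2080000
  opcode bits[31:24]=0xe2: ldr/RR
  [23:21] rd=0 = a
  [20:18] rs=2 = c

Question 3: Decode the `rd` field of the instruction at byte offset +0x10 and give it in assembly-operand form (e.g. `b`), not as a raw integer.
c

+0x10: 99 58 14 fb ⇒ word 0x995814fb (big)
  opcode bits[31:24]=0x99: cpi/RI
  rd@[23:21]=0x2 ⇒ c
  imm@[20:0]=0x1814fb ⇒ #1578235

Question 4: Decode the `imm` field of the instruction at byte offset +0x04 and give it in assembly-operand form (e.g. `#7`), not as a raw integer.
+0x04: 3b e7 b0 6d ⇒ word 0x3be7b06d (big)
  op=0x3be7b06d>>24=0x3b ⇒ addi (RI)
  [23:21] rd=7 = m
  [20:0] imm=503917 = #503917

#503917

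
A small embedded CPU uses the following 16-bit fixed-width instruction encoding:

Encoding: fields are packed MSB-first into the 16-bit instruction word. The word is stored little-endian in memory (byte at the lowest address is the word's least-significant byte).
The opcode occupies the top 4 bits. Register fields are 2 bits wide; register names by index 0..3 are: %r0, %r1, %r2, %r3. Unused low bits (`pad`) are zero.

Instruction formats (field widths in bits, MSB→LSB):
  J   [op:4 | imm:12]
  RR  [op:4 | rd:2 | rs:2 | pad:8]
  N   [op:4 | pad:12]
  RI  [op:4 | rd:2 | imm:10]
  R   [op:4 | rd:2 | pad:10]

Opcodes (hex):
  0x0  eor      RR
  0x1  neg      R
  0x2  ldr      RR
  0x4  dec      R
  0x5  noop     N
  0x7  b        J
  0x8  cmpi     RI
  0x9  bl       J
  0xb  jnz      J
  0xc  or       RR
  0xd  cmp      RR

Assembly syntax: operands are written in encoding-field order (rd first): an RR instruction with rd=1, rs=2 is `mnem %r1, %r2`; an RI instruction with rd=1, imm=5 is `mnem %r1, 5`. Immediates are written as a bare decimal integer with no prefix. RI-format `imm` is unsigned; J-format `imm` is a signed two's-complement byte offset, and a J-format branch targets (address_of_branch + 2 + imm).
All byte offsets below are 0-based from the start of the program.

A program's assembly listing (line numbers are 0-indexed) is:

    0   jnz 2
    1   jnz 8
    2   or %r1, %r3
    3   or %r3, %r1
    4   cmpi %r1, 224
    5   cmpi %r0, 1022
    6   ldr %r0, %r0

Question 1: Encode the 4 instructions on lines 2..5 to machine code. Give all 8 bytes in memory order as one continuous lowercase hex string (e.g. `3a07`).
00c700cde084fe83

L2: or op=0xc:4|rd=1:2|rs=3:2|pad=0:8 ⇒ 0xc700 ⇒ little 00 c7
L3: or op=0xc:4|rd=3:2|rs=1:2|pad=0:8 ⇒ 0xcd00 ⇒ little 00 cd
L4: cmpi op=0x8:4|rd=1:2|imm=224:10 ⇒ 0x84e0 ⇒ little e0 84
L5: cmpi op=0x8:4|rd=0:2|imm=1022:10 ⇒ 0x83fe ⇒ little fe 83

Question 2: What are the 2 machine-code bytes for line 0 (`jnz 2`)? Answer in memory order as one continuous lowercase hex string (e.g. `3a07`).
line 0 (jnz): pack op=0xb:4|imm=2:12 = 0xb002; little→ 02 b0

02b0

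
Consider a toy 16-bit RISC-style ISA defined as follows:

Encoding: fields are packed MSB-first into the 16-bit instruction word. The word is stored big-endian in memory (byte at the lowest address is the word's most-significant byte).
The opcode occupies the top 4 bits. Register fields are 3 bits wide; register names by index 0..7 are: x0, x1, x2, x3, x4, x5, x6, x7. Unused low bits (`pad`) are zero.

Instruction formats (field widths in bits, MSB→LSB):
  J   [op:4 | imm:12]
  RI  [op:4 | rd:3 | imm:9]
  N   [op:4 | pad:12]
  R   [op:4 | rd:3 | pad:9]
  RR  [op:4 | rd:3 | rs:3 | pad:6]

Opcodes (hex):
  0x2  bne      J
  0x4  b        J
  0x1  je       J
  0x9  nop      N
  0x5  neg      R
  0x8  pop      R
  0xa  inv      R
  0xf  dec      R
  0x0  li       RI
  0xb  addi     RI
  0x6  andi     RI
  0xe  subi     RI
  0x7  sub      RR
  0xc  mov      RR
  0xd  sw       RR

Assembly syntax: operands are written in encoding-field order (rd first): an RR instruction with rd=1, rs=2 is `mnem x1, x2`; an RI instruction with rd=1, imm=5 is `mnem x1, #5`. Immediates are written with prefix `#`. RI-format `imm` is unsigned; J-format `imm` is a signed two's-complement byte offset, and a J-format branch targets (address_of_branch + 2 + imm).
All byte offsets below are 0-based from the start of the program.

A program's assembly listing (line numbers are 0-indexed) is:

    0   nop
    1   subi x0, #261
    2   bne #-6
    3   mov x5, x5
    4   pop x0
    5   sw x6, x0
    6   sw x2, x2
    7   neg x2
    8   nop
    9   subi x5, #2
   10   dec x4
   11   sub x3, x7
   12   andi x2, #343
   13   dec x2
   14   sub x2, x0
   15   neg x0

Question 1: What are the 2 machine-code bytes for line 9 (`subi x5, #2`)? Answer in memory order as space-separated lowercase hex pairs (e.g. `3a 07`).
line 9 (subi): pack op=0xe:4|rd=5:3|imm=2:9 = 0xea02; big→ ea 02

ea 02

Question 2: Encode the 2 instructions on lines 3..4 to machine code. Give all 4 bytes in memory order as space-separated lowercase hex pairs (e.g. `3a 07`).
cb 40 80 00

3. mov fields op=0xc:4|rd=5:3|rs=5:3|pad=0:6 → word cb40h → cb 40
4. pop fields op=0x8:4|rd=0:3|pad=0:9 → word 8000h → 80 00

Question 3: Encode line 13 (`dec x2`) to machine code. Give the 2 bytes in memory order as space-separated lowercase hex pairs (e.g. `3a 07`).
f4 00

line 13 (dec): pack op=0xf:4|rd=2:3|pad=0:9 = 0xf400; big→ f4 00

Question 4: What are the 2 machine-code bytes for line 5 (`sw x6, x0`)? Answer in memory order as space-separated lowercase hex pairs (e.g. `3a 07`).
5. sw fields op=0xd:4|rd=6:3|rs=0:3|pad=0:6 → word dc00h → dc 00

dc 00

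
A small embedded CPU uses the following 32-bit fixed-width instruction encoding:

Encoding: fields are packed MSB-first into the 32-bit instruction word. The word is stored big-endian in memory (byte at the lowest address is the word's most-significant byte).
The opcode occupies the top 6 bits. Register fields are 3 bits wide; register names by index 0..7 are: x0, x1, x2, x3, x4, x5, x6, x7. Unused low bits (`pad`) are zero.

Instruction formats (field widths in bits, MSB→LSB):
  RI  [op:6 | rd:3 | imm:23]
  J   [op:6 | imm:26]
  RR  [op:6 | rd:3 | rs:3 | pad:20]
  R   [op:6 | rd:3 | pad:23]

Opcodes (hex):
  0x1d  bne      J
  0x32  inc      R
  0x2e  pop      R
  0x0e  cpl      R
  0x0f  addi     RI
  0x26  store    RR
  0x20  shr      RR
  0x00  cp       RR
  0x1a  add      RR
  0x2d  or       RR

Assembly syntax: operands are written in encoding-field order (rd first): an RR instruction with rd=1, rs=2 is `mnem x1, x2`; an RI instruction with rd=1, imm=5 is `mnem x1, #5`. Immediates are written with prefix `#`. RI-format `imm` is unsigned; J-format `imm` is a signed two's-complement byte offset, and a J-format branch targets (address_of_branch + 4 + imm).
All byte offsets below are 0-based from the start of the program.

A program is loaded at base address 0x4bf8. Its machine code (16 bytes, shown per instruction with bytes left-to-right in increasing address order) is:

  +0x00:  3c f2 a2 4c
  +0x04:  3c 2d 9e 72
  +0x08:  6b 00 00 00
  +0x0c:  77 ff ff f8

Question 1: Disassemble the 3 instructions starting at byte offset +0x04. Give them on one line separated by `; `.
addi x0, #2989682; add x6, x0; bne #-8

[04] 3c 2d 9e 72 → 0x3c2d9e72
  top 6b → 0xf → addi [RI]
  [25:23] rd=0 = x0
  [22:0] imm=2989682 = #2989682
[08] 6b 00 00 00 → 0x6b000000
  top 6b → 0x1a → add [RR]
  [25:23] rd=6 = x6
  [22:20] rs=0 = x0
[0c] 77 ff ff f8 → 0x77fffff8
  top 6b → 0x1d → bne [J]
  [25:0] imm=67108856 (s26→-8) = #-8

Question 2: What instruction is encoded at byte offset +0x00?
addi x1, #7512652

+0x00: 3c f2 a2 4c ⇒ word 0x3cf2a24c (big)
  op=0x3cf2a24c>>26=0xf ⇒ addi (RI)
  rd: (w>>23)&0x7=0x1 → x1
  imm: (w>>0)&0x7fffff=0x72a24c → #7512652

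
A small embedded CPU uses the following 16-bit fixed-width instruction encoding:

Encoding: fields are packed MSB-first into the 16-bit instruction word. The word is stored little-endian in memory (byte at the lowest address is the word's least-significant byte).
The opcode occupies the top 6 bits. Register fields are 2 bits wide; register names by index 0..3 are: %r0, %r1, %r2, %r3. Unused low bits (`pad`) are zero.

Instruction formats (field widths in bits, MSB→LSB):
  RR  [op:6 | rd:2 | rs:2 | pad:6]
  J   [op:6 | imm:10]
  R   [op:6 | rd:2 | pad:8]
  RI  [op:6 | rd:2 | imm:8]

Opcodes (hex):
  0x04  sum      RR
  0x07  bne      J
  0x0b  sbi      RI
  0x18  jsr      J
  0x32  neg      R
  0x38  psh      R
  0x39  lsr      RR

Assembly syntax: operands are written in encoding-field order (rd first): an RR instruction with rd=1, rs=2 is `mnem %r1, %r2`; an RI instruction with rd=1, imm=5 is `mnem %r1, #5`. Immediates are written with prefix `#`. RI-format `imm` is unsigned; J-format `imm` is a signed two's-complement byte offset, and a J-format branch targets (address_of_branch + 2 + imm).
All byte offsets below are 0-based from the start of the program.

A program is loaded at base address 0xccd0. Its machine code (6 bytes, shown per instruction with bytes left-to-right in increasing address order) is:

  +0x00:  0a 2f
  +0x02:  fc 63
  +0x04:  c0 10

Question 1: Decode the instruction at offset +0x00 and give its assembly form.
off 0x00: read 0a 2f as little → 0x2f0a
  opcode bits[15:10]=0xb: sbi/RI
  [9:8] rd=3 = %r3
  [7:0] imm=10 = #10

sbi %r3, #10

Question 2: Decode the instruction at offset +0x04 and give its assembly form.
sum %r0, %r3

[04] c0 10 → 0x10c0
  opcode bits[15:10]=0x4: sum/RR
  [9:8] rd=0 = %r0
  [7:6] rs=3 = %r3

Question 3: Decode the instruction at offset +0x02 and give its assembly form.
@+02  little-endian(fc 63) = 0x63fc
  opcode bits[15:10]=0x18: jsr/J
  imm@[9:0]=0x3fc (s10→-4) ⇒ #-4

jsr #-4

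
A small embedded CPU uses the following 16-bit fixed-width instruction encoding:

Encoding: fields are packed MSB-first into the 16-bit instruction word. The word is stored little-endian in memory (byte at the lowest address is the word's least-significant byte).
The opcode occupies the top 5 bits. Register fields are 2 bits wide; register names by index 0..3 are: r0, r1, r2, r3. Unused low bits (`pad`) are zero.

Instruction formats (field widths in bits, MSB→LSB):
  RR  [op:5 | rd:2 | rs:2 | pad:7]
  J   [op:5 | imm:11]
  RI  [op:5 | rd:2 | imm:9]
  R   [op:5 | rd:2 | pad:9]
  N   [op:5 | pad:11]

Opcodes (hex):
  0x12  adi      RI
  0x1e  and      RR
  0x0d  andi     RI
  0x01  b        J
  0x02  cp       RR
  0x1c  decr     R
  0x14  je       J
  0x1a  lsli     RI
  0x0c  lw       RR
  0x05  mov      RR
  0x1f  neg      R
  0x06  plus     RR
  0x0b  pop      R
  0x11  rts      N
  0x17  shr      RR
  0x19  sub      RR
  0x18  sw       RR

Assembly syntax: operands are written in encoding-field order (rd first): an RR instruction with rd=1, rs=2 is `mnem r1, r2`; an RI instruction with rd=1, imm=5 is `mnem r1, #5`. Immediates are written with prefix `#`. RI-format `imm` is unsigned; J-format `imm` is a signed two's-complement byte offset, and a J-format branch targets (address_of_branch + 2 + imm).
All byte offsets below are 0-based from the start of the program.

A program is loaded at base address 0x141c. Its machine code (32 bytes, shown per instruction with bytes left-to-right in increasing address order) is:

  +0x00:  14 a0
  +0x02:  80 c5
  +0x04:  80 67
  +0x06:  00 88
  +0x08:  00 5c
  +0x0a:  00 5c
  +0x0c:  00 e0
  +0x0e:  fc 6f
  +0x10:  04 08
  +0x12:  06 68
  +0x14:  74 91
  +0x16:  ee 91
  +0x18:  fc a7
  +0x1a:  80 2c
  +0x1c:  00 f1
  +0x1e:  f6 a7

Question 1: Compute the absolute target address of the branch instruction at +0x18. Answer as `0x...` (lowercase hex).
0x1432

@+18  little-endian(fc a7) = 0xa7fc
  top 5b → 0x14 → je [J]
  [10:0] imm=2044 (s11→-4) = #-4
  target = base 0x141c + off 0x18 + 2 + imm -4 = 0x1432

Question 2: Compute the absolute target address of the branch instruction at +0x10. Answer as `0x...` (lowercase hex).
0x1432

off 0x10: read 04 08 as little → 0x0804
  top 5b → 0x1 → b [J]
  imm: (w>>0)&0x7ff=0x4 → #4
  target = base 0x141c + off 0x10 + 2 + imm 4 = 0x1432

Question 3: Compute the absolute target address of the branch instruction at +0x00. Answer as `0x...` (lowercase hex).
0x1432

@+00  little-endian(14 a0) = 0xa014
  top 5b → 0x14 → je [J]
  imm: (w>>0)&0x7ff=0x14 → #20
  target = base 0x141c + off 0x00 + 2 + imm 20 = 0x1432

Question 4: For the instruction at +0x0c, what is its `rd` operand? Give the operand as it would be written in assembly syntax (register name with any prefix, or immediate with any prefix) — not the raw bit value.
r0

@+0c  little-endian(00 e0) = 0xe000
  op=0xe000>>11=0x1c ⇒ decr (R)
  rd@[10:9]=0x0 ⇒ r0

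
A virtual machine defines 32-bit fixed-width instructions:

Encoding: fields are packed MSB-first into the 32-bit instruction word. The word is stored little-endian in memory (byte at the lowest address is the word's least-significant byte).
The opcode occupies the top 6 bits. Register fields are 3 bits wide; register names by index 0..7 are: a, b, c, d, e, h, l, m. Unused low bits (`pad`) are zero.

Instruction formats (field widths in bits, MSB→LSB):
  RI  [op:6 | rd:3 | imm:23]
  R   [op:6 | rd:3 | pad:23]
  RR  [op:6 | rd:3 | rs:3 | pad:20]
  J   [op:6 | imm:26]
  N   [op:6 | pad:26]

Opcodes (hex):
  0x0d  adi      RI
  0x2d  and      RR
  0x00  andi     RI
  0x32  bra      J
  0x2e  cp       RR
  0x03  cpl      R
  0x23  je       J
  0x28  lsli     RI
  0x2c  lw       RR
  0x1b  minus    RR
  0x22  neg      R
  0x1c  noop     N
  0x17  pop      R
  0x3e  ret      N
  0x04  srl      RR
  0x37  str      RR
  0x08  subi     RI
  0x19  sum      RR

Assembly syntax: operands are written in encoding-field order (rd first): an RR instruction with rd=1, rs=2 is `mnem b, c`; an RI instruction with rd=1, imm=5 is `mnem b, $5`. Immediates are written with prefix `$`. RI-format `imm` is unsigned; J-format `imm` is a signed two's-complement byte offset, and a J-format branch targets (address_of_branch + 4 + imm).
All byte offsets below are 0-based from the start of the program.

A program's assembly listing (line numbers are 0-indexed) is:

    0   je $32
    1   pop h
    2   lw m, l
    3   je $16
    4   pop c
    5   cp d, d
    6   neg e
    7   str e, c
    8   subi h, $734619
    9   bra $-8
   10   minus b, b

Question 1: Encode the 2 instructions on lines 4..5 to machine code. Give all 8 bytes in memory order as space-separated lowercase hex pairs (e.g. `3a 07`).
00 00 00 5d 00 00 b0 b9

line 4 (pop): pack op=0x17:6|rd=2:3|pad=0:23 = 0x5d000000; little→ 00 00 00 5d
line 5 (cp): pack op=0x2e:6|rd=3:3|rs=3:3|pad=0:20 = 0xb9b00000; little→ 00 00 b0 b9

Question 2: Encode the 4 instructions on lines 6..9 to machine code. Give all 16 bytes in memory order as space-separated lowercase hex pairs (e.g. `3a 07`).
00 00 00 8a 00 00 20 de 9b 35 8b 22 f8 ff ff cb

L6: neg op=0x22:6|rd=4:3|pad=0:23 ⇒ 0x8a000000 ⇒ little 00 00 00 8a
L7: str op=0x37:6|rd=4:3|rs=2:3|pad=0:20 ⇒ 0xde200000 ⇒ little 00 00 20 de
L8: subi op=0x8:6|rd=5:3|imm=734619:23 ⇒ 0x228b359b ⇒ little 9b 35 8b 22
L9: bra op=0x32:6|imm=-8:26 ⇒ 0xcbfffff8 ⇒ little f8 ff ff cb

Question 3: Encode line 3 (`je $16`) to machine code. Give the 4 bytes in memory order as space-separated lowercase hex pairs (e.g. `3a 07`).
10 00 00 8c

3. je fields op=0x23:6|imm=16:26 → word 8c000010h → 10 00 00 8c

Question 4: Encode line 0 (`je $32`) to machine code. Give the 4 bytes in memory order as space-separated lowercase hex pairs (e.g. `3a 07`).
20 00 00 8c

line 0 (je): pack op=0x23:6|imm=32:26 = 0x8c000020; little→ 20 00 00 8c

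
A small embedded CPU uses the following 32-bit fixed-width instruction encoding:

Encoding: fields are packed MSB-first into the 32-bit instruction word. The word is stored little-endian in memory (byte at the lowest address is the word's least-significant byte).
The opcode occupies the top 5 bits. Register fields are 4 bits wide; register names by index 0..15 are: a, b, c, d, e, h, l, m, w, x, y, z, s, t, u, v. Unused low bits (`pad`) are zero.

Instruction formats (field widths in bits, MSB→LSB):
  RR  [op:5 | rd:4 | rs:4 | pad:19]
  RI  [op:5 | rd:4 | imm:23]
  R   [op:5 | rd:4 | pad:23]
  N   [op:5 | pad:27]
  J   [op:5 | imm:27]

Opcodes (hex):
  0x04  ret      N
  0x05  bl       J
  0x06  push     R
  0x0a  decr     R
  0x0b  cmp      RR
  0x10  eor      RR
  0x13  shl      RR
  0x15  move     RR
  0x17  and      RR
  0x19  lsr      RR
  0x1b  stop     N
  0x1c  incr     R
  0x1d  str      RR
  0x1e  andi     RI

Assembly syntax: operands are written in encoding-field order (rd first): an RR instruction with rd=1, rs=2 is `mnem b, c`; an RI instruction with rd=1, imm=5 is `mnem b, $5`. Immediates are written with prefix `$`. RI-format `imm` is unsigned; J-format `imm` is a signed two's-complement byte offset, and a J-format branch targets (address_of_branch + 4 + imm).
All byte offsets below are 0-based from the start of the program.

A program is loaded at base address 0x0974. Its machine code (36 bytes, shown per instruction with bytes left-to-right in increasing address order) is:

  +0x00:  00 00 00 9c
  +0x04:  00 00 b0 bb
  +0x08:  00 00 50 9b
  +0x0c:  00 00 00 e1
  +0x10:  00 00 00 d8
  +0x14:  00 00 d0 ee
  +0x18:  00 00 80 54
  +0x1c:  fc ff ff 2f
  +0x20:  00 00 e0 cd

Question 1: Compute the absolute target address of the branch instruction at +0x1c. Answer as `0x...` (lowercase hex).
0x0990

off 0x1c: read fc ff ff 2f as little → 0x2ffffffc
  opcode bits[31:27]=0x5: bl/J
  [26:0] imm=134217724 (s27→-4) = $-4
  target = base 0x0974 + off 0x1c + 4 + imm -4 = 0x0990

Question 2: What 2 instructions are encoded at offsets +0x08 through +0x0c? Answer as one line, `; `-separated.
shl l, y; incr c

[08] 00 00 50 9b → 0x9b500000
  op=0x9b500000>>27=0x13 ⇒ shl (RR)
  rd@[26:23]=0x6 ⇒ l
  rs@[22:19]=0xa ⇒ y
[0c] 00 00 00 e1 → 0xe1000000
  op=0xe1000000>>27=0x1c ⇒ incr (R)
  rd@[26:23]=0x2 ⇒ c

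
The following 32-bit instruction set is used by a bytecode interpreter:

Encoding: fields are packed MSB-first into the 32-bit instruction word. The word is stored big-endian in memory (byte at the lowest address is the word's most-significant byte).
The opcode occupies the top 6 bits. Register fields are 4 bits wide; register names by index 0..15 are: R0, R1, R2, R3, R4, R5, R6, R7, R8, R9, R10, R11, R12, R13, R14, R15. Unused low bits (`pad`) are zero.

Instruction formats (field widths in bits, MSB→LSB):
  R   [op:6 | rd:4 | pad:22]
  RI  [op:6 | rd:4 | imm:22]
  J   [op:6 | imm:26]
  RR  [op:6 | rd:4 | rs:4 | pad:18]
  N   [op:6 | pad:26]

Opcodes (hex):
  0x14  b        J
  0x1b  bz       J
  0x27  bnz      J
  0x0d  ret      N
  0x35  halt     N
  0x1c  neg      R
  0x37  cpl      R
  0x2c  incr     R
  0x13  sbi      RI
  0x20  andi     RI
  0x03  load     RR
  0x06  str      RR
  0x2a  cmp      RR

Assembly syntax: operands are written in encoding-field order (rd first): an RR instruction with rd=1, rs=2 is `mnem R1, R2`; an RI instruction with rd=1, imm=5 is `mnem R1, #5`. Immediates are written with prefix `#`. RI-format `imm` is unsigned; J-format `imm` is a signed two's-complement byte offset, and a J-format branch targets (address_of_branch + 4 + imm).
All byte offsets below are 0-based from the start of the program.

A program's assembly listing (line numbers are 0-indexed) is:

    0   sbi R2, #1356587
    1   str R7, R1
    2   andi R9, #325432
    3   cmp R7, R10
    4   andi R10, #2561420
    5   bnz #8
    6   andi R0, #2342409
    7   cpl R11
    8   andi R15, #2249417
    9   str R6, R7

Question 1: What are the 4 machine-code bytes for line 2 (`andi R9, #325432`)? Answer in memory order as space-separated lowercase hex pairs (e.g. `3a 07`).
line 2 (andi): pack op=0x20:6|rd=9:4|imm=325432:22 = 0x8244f738; big→ 82 44 f7 38

82 44 f7 38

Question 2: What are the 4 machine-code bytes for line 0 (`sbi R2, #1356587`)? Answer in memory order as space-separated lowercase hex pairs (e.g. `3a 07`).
4c 94 b3 2b

0. sbi fields op=0x13:6|rd=2:4|imm=1356587:22 → word 4c94b32bh → 4c 94 b3 2b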